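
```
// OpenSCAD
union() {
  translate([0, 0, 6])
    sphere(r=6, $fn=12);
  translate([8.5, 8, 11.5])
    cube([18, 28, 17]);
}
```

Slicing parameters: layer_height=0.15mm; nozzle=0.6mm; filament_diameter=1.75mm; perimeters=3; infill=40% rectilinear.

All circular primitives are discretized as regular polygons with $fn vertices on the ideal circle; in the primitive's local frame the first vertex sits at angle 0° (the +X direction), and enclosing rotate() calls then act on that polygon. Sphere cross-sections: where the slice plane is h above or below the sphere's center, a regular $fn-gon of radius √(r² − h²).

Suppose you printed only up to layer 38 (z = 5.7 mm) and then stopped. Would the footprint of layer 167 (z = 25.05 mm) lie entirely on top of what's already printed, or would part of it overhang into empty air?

Compare the two slices. At z = 5.7: the r=6 sphere slices to a regular 12-gon of circumradius 5.992 (√(r²−h²) with h=0.3 from center) (area = (12/2)·5.992²·sin(360°/12) = 107.73 mm²); the cube at (8.5, 8) does not reach this height (z outside [11.5, 28.5]); Combining (union): only the r=6 sphere is present, so the union is just that shape — area = 107.73 mm². At z = 25.05: the sphere does not reach this height (|z−center|=19.050 > r=6); the cube at (8.5, 8) (footprint 18×28) is included at this height (area 504.00 mm²); Merging all regions: only the 18×28 cube at (8.5, 8) is present, so the union is just that shape — area = 504.00 mm². Checking containment: at z = 25.05 the cross-section extends beyond the z = 5.7 cross-section by about 504.00 mm².

part overhangs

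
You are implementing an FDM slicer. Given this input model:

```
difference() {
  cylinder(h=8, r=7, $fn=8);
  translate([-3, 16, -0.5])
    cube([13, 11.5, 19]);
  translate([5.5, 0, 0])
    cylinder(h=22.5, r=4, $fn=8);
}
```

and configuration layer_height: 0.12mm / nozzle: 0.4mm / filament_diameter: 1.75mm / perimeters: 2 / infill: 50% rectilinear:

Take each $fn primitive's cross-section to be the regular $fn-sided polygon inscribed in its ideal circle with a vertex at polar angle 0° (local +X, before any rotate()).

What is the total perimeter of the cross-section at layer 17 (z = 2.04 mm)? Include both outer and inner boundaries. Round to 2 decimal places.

46.28 mm

At z = 2.04 mm: the cylinder: section is a regular 8-gon, circumradius r=7 (perimeter = 2·8·7.000·sin(180°/8) = 42.86 mm); the cube at (-3, 16) is present — its section is the full 13×11.5 rectangle (perimeter 49.00 mm); the r=4 cylinder at (5.5, 0) contributes a regular 8-gon of circumradius 4 (perimeter = 2·8·4.000·sin(180°/8) = 24.49 mm); Subtracting the remaining from the first: starting from the r=7 cylinder, the 13×11.5 cube at (-3, 16) misses the remaining region (no effect); the r=4 cylinder at (5.5, 0) partially overlaps it — only the 28.01 mm² overlap (of its 45.25 mm²) is removed, clipping the outline — boundary = 46.28 mm. Overall, the cross-section is a single solid region. Total boundary length (outer) = 46.28 mm.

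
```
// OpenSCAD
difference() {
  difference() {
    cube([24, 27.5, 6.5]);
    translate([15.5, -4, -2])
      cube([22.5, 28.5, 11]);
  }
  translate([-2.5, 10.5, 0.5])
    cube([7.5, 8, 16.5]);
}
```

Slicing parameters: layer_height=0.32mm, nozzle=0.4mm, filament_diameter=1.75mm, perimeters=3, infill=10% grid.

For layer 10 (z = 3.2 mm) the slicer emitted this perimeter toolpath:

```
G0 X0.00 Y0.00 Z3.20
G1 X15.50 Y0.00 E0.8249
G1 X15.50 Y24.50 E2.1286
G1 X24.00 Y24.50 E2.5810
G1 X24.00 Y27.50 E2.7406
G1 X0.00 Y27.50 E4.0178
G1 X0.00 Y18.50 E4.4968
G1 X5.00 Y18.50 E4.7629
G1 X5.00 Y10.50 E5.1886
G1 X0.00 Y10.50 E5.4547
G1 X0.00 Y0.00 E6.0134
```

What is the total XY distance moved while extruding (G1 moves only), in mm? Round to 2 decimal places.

113.00 mm

Sum the Euclidean lengths of each G1 segment: total = 113.00 mm.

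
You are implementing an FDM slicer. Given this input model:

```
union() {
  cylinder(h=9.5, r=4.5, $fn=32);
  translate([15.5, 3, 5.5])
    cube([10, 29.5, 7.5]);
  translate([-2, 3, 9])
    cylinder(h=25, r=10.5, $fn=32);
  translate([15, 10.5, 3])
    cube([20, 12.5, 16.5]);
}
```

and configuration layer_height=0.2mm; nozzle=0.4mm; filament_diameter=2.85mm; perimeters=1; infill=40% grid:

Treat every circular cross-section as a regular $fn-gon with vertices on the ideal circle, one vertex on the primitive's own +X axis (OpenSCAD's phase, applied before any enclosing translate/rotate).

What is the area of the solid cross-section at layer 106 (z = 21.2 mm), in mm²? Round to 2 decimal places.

At z = 21.2 mm: the cylinder is not intersected at this z (z outside [0, 9.5]); the cube at (15.5, 3) is not intersected at this z (z outside [5.5, 13]); the r=10.5 cylinder at (-2, 3) contributes a regular 32-gon of circumradius 10.5 (area = (32/2)·10.500²·sin(360°/32) = 344.14 mm²); the cube at (15, 10.5) does not reach this height (z outside [3, 19.5]); Taking the union: only the r=10.5 cylinder at (-2, 3) is present, so the union is just that shape — area = 344.14 mm². Overall, the cross-section is a single solid region. Net area = 344.14 mm².

344.14 mm²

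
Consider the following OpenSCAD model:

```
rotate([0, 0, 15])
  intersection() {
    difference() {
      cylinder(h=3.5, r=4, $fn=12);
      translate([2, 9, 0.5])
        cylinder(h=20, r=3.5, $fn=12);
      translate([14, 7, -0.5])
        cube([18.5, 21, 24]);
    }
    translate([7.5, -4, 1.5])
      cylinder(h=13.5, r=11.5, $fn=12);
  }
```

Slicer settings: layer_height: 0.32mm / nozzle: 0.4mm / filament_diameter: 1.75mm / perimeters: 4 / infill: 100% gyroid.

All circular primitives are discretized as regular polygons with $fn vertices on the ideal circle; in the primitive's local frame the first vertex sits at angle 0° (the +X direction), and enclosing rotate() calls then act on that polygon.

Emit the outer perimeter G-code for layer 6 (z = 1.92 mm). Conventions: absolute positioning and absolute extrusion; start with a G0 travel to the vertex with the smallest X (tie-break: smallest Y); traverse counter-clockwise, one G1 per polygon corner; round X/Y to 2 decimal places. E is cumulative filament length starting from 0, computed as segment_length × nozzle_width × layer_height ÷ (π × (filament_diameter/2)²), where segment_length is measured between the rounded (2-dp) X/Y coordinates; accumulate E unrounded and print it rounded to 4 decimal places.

At z = 1.92 mm: the cylinder: section is a regular 12-gon, circumradius r=4; the r=3.5 cylinder at (2, 9) gives a regular 12-gon of circumradius 3.5 (constant along its height); the cube at (14, 7) is present — its section is the full 18.5×21 rectangle; Subtracting the remaining from the first: starting from the r=4 cylinder, the r=3.5 cylinder at (2, 9) misses the remaining region (no effect); the 18.5×21 cube at (14, 7) misses the remaining region (no effect) — 1 connected region; the cylinder at (7.5, -4): section is a regular 12-gon, circumradius r=11.5; After intersecting: the r=11.5 cylinder at (7.5, -4) partially overlaps the result so far; clipping to the common part keeps 42.64 mm² — 1 connected region; (rotated 15° about Z; rotation is an isometry so areas/perimeters/island counts are preserved). The outline is a single polygon with 11 vertices. Extrusion per mm of travel: 0.4 × 0.32 / (π × 0.875²) = 0.053216. Accumulating E over each segment gives final E = 1.2673.

G0 X-2.83 Y-2.83 Z1.92
G1 X-1.04 Y-3.86 E0.1099
G1 X1.04 Y-3.86 E0.2206
G1 X2.83 Y-2.83 E0.3305
G1 X3.86 Y-1.04 E0.4404
G1 X3.86 Y1.04 E0.5511
G1 X2.83 Y2.83 E0.6610
G1 X1.04 Y3.86 E0.7709
G1 X-1.04 Y3.86 E0.8816
G1 X-1.29 Y3.72 E0.8968
G1 X-2.83 Y1.05 E1.0609
G1 X-2.83 Y-2.83 E1.2673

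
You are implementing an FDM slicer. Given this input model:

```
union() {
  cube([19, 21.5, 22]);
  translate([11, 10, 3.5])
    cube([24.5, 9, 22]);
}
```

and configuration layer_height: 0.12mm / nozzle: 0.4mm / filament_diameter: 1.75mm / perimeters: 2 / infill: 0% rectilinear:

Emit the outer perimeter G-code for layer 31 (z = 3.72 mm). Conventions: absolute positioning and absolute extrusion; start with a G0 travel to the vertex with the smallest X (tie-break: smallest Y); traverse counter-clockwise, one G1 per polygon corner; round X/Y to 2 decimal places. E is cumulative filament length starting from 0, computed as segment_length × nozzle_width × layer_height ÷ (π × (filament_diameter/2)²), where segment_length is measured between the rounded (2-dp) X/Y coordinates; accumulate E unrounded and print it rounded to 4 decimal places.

At z = 3.72 mm: the 19×21.5 cube contributes its full rectangle; the cube at (11, 10) is present — its section is the full 24.5×9 rectangle; Combining (union): the regions partially overlap (shared area 72.00 mm²), so overlapping operands fuse into one piece — 1 connected region. The outline is a single polygon with 8 vertices. Extrusion per mm of travel: 0.4 × 0.12 / (π × 0.875²) = 0.019956. Accumulating E over each segment gives final E = 2.2750.

G0 X0.00 Y0.00 Z3.72
G1 X19.00 Y0.00 E0.3792
G1 X19.00 Y10.00 E0.5787
G1 X35.50 Y10.00 E0.9080
G1 X35.50 Y19.00 E1.0876
G1 X19.00 Y19.00 E1.4169
G1 X19.00 Y21.50 E1.4668
G1 X0.00 Y21.50 E1.8459
G1 X0.00 Y0.00 E2.2750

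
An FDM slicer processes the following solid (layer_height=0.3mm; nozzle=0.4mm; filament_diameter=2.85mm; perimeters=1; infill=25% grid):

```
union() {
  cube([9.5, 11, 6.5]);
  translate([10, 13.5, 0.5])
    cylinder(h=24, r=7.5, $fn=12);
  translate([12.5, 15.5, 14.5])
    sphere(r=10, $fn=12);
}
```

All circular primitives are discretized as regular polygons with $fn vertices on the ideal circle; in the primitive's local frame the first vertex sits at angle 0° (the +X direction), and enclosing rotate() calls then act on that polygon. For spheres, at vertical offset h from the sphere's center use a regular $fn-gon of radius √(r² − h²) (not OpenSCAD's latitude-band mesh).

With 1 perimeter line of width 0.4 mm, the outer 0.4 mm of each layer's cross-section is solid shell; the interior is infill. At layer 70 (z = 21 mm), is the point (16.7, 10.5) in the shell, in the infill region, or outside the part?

At z = 21 mm: the cube is not intersected at this z (z outside [0, 6.5]); the r=7.5 cylinder at (10, 13.5) contributes a regular 12-gon of circumradius 7.5; the r=10 sphere at (12.5, 15.5) contributes a regular 12-gon of circumradius √(10²−6.5²) = 7.599; Merging all regions: the regions partially overlap (shared area 124.10 mm²), so overlapping operands fuse into one piece — 1 connected region. Overall, the cross-section is a single solid region. The nearest boundary edge runs (19.08, 11.70)→(16.30, 8.92); distance from the point to it = 0.84 mm. The point is inside the cross-section and 0.84 mm from the nearest boundary — more than the 0.4 mm shell width (1 × 0.4), so it's in the infill interior.

infill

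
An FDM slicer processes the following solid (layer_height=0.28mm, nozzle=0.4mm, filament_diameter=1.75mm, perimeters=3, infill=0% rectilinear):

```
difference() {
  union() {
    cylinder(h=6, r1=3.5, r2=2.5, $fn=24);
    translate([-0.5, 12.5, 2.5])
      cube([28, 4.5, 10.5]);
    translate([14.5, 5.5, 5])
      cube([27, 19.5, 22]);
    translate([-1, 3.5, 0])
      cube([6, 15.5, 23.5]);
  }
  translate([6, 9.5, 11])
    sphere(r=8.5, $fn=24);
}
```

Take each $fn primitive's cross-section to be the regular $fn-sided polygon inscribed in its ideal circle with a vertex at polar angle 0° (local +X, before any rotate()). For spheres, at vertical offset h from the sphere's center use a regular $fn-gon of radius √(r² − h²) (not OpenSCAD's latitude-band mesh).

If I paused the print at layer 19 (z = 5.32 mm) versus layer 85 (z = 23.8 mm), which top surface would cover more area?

Layer 19 (z = 5.32): the cone contributes a regular 24-gon of circumradius 2.613 (interpolated between r1=3.5 and r2=2.5 at t=0.887) (area = (24/2)·2.613²·sin(360°/24) = 21.21 mm²); the cube at (-0.5, 12.5) (footprint 28×4.5) is included at this height (area 126.00 mm²); the 27×19.5 cube at (14.5, 5.5) contributes its full rectangle (area 526.50 mm²); the 6×15.5 cube at (-1, 3.5) contributes its full rectangle (area 93.00 mm²); Taking the union: the regions partially overlap — summed areas 766.71 mm² minus the doubly-counted overlap 83.25 mm² gives 683.46 mm² — area = 683.46 mm²; the r=8.5 sphere at (6, 9.5) slices to a regular 24-gon of circumradius 6.324 (√(r²−h²) with h=5.68 from center) (area = (24/2)·6.324²·sin(360°/24) = 124.19 mm²); Subtracting the remaining from the first: starting from that combined region (683.46 mm²), the r=8.5 sphere at (6, 9.5) partially overlaps it — only the 65.66 mm² overlap (of its 124.19 mm²) is removed, clipping the outline — area = 617.80 mm². So its area = 617.80 mm². Layer 85 (z = 23.8): the cone does not reach this height (z outside [0, 6]); the cube at (-0.5, 12.5) is absent (z outside [2.5, 13]); the 27×19.5 cube at (14.5, 5.5) contributes its full rectangle (area 526.50 mm²); the cube at (-1, 3.5) is absent (z outside [0, 23.5]); Merging all regions: only the 27×19.5 cube at (14.5, 5.5) is present, so the union is just that shape — area = 526.50 mm²; the sphere at (6, 9.5) is not intersected at this z (|z−center|=12.800 > r=8.5); Subtracting the remaining from the first: none of the subtracted shapes is present at this height, so that combined region is unchanged — area = 526.50 mm². So its area = 526.50 mm². Layer 19 is larger (617.80 vs 526.50 mm²).

layer 19 (z = 5.32 mm)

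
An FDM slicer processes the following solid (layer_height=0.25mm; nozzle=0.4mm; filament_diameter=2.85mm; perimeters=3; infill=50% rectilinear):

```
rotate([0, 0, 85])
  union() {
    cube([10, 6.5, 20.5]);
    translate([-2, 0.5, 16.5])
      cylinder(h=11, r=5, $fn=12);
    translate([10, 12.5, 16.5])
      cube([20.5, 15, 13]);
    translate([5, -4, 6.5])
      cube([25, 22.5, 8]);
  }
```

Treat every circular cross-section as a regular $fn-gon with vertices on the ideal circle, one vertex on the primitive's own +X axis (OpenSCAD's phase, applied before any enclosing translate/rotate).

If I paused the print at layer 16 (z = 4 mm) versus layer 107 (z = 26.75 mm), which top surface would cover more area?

Layer 16 (z = 4): the cube is present — its section is the full 10×6.5 rectangle (area 65.00 mm²); the cylinder at (-2, 0.5) is absent (z outside [16.5, 27.5]); the cube at (10, 12.5) is absent (z outside [16.5, 29.5]); the cube at (5, -4) is not intersected at this z (z outside [6.5, 14.5]); Taking the union: only the 10×6.5 cube is present, so the union is just that shape — area = 65.00 mm²; (rotated 85° about Z; rotation is an isometry so areas/perimeters/island counts are preserved). So its area = 65.00 mm². Layer 107 (z = 26.75): the cube is not intersected at this z (z outside [0, 20.5]); the r=5 cylinder at (-2, 0.5) contributes a regular 12-gon of circumradius 5 (area = (12/2)·5.000²·sin(360°/12) = 75.00 mm²); the cube at (10, 12.5) (footprint 20.5×15) is included at this height (area 307.50 mm²); the cube at (5, -4) is not intersected at this z (z outside [6.5, 14.5]); Taking the union: the 2 present regions are separate (no shared area or edge), so areas and boundary lengths simply add and each stays a separate island — area = 382.50 mm²; (whole slice rotated 85° about Z — lengths, areas and connectivity unchanged). So its area = 382.50 mm². Layer 107 is larger (382.50 vs 65.00 mm²).

layer 107 (z = 26.75 mm)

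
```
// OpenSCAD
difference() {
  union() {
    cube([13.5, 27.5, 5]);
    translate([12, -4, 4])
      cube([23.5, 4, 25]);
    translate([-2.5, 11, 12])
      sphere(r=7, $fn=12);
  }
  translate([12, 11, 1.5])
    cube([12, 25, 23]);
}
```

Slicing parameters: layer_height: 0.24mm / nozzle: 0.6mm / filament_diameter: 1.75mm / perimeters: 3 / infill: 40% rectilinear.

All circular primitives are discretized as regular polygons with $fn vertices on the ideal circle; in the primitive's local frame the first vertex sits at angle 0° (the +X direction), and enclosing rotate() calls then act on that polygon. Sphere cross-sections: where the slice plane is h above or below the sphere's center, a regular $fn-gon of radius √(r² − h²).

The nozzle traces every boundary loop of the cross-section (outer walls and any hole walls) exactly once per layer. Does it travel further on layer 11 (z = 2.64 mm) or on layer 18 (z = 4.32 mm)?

Layer 11 (z = 2.64): the 13.5×27.5 cube contributes its full rectangle (perimeter 82.00 mm); the cube at (12, -4) is absent (z outside [4, 29]); the sphere at (-2.5, 11) is absent (|z−center|=9.360 > r=7); Merging all regions: only the 13.5×27.5 cube is present, so the union is just that shape — boundary = 82.00 mm; the 12×25 cube at (12, 11) contributes its full rectangle (perimeter 74.00 mm); Subtracting the remaining from the first: starting from that combined region, the 12×25 cube at (12, 11) partially overlaps it — only the 24.75 mm² overlap (of its 300.00 mm²) is removed, clipping the outline — boundary = 82.00 mm. So its perimeter = 82.00 mm. Layer 18 (z = 4.32): the cube (footprint 13.5×27.5) is included at this height (perimeter 82.00 mm); the cube at (12, -4) is present — its section is the full 23.5×4 rectangle (perimeter 55.00 mm); the sphere at (-2.5, 11) is not intersected at this z (|z−center|=7.680 > r=7); Taking the union: the 2 present regions share edge segments without overlapping in area, so areas simply add but the touching pieces fuse into one outline (the shared edge portions become interior and drop out of the boundary) — boundary = 134.00 mm; the cube at (12, 11) is present — its section is the full 12×25 rectangle (perimeter 74.00 mm); Subtracting the remaining from the first: starting from that combined region, the 12×25 cube at (12, 11) partially overlaps it — only the 24.75 mm² overlap (of its 300.00 mm²) is removed, clipping the outline — boundary = 134.00 mm. So its perimeter = 134.00 mm. Layer 18 is larger (134.00 vs 82.00 mm).

layer 18 (z = 4.32 mm)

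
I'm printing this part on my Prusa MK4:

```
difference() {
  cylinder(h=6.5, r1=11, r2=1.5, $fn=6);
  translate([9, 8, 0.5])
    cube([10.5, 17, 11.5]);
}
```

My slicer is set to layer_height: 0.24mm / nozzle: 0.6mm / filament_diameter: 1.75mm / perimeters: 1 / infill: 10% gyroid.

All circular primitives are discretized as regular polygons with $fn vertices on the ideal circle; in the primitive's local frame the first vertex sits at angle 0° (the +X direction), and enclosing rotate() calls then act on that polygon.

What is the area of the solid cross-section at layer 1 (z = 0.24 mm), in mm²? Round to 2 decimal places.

At z = 0.24 mm: the cone (r1=11→r2=1.5) has section circumradius 10.649 here — a regular 6-gon (area = (6/2)·10.649²·sin(360°/6) = 294.64 mm²); the cube at (9, 8) does not reach this height (z outside [0.5, 12]); After the difference (first − rest): none of the subtracted shapes is present at this height, so the cone is unchanged — area = 294.64 mm². Overall, the cross-section is a single solid region. Net area = 294.64 mm².

294.64 mm²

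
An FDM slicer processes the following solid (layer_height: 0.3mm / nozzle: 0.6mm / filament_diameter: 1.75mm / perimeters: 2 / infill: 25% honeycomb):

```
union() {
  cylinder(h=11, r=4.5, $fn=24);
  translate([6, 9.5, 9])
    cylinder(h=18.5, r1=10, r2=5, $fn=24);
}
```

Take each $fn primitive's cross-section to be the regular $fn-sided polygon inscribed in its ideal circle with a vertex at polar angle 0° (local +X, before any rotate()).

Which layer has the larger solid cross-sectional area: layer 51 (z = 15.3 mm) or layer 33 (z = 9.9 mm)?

Layer 51 (z = 15.3): the cylinder does not reach this height (z outside [0, 11]); the cone at (6, 9.5) contributes a regular 24-gon of circumradius 8.297 (interpolated between r1=10 and r2=5 at t=0.341) (area = (24/2)·8.297²·sin(360°/24) = 213.82 mm²); Taking the union: only the cone at (6, 9.5) is present, so the union is just that shape — area = 213.82 mm². So its area = 213.82 mm². Layer 33 (z = 9.9): the r=4.5 cylinder gives a regular 24-gon of circumradius 4.5 (constant along its height) (area = (24/2)·4.500²·sin(360°/24) = 62.89 mm²); the cone at (6, 9.5) (r1=10→r2=5) has section circumradius 9.757 here — a regular 24-gon (area = (24/2)·9.757²·sin(360°/24) = 295.66 mm²); Taking the union: the regions partially overlap — summed areas 358.55 mm² minus the doubly-counted overlap 15.69 mm² gives 342.86 mm² — area = 342.86 mm². So its area = 342.86 mm². Layer 33 is larger (342.86 vs 213.82 mm²).

layer 33 (z = 9.9 mm)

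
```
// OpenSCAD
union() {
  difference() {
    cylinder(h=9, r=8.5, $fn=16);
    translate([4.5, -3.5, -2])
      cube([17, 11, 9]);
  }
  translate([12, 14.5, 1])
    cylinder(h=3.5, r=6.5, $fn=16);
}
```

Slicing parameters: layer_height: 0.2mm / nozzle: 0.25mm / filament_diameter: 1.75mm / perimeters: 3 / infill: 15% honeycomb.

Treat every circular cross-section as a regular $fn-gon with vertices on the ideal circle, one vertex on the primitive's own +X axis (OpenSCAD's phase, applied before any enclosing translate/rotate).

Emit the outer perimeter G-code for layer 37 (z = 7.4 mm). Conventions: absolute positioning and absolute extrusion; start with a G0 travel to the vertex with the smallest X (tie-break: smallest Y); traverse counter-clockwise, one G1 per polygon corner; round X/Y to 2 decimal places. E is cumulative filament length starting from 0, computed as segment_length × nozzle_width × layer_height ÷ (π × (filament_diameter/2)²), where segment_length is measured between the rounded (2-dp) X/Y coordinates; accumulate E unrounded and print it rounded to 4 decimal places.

At z = 7.4 mm: the cylinder: section is a regular 16-gon, circumradius r=8.5; the cube at (4.5, -3.5) does not reach this height (z outside [-2, 7]); Taking the first minus the rest: none of the subtracted shapes is present at this height, so the r=8.5 cylinder is unchanged — 1 connected region; the cylinder at (12, 14.5) is absent (z outside [1, 4.5]); Combining (union): only that combined region is present, so the union is just that shape — 1 connected region. The outline is a single polygon with 16 vertices. Extrusion per mm of travel: 0.25 × 0.2 / (π × 0.875²) = 0.020788. Accumulating E over each segment gives final E = 1.1028.

G0 X-8.50 Y0.00 Z7.40
G1 X-7.85 Y-3.25 E0.0689
G1 X-6.01 Y-6.01 E0.1379
G1 X-3.25 Y-7.85 E0.2068
G1 X0.00 Y-8.50 E0.2757
G1 X3.25 Y-7.85 E0.3446
G1 X6.01 Y-6.01 E0.4136
G1 X7.85 Y-3.25 E0.4825
G1 X8.50 Y0.00 E0.5514
G1 X7.85 Y3.25 E0.6203
G1 X6.01 Y6.01 E0.6893
G1 X3.25 Y7.85 E0.7582
G1 X0.00 Y8.50 E0.8271
G1 X-3.25 Y7.85 E0.8960
G1 X-6.01 Y6.01 E0.9650
G1 X-7.85 Y3.25 E1.0339
G1 X-8.50 Y0.00 E1.1028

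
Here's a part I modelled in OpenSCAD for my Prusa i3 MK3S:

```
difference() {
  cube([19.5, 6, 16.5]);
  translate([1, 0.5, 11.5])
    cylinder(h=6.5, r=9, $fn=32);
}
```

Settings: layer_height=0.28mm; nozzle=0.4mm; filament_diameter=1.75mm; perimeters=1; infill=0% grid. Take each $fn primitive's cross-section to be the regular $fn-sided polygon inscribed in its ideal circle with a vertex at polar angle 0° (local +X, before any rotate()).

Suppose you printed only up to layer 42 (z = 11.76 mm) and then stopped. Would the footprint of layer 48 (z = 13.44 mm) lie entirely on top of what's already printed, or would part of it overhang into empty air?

Compare the two slices. At z = 11.76: the cube is present — its section is the full 19.5×6 rectangle (area 117.00 mm²); the cylinder at (1, 0.5): section is a regular 32-gon, circumradius r=9 (area = (32/2)·9.000²·sin(360°/32) = 252.84 mm²); After the difference (first − rest): starting from the 19.5×6 cube (117.00 mm²), the r=9 cylinder at (1, 0.5) partially overlaps it — only the 56.54 mm² overlap (of its 252.84 mm²) is removed, clipping the outline — area = 60.46 mm². At z = 13.44: the cube (footprint 19.5×6) is included at this height (area 117.00 mm²); the cylinder at (1, 0.5): section is a regular 32-gon, circumradius r=9 (area = (32/2)·9.000²·sin(360°/32) = 252.84 mm²); After the difference (first − rest): starting from the 19.5×6 cube (117.00 mm²), the r=9 cylinder at (1, 0.5) partially overlaps it — only the 56.54 mm² overlap (of its 252.84 mm²) is removed, clipping the outline — area = 60.46 mm². Checking containment: the cross-section at z = 13.44 is a subset of the cross-section at z = 11.76.

entirely on top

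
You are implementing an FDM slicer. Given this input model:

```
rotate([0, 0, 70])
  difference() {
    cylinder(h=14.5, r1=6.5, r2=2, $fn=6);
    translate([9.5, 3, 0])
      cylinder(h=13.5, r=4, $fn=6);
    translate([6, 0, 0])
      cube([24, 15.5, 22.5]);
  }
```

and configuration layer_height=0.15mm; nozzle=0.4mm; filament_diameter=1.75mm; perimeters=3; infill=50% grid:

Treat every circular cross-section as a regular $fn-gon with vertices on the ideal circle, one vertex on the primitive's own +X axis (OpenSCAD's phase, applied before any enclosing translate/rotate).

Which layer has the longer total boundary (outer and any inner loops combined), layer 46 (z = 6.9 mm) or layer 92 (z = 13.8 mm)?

Layer 46 (z = 6.9): the cone (r1=6.5→r2=2) has section circumradius 4.359 here — a regular 6-gon (perimeter = 2·6·4.359·sin(180°/6) = 26.15 mm); the cylinder at (9.5, 3): section is a regular 6-gon, circumradius r=4 (perimeter = 2·6·4.000·sin(180°/6) = 24.00 mm); the cube at (6, 0) (footprint 24×15.5) is included at this height (perimeter 79.00 mm); Taking the first minus the rest: starting from the cone, the r=4 cylinder at (9.5, 3) misses the remaining region (no effect); the 24×15.5 cube at (6, 0) misses the remaining region (no effect) — boundary = 26.15 mm; (rotated 70° about Z; rotation is an isometry so areas/perimeters/island counts are preserved). So its perimeter = 26.15 mm. Layer 92 (z = 13.8): the cone: at t=0.952 of its height the radius interpolates to r₁+(r₂−r₁)t = 2.217, giving a regular 6-gon of that circumradius (perimeter = 2·6·2.217·sin(180°/6) = 13.30 mm); the cylinder at (9.5, 3) is absent (z outside [0, 13.5]); the cube at (6, 0) is present — its section is the full 24×15.5 rectangle (perimeter 79.00 mm); Subtracting the remaining from the first: starting from the cone, the 24×15.5 cube at (6, 0) misses the remaining region (no effect) — boundary = 13.30 mm; (whole slice rotated 70° about Z — lengths, areas and connectivity unchanged). So its perimeter = 13.30 mm. Layer 46 is larger (26.15 vs 13.30 mm).

layer 46 (z = 6.9 mm)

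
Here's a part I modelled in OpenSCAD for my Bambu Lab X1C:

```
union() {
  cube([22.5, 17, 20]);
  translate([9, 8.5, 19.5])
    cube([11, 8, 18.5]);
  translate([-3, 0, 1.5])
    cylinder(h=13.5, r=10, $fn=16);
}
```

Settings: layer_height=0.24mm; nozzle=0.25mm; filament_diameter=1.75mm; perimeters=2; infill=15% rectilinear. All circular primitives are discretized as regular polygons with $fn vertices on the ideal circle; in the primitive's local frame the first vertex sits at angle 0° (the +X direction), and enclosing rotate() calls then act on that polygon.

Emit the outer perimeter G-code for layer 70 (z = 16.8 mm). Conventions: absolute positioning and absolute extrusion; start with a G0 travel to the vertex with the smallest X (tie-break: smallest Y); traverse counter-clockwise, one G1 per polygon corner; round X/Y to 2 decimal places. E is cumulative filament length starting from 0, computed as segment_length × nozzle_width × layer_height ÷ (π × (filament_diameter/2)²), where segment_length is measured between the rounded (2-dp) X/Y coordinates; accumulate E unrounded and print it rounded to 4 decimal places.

G0 X0.00 Y0.00 Z16.80
G1 X22.50 Y0.00 E0.5613
G1 X22.50 Y17.00 E0.9853
G1 X0.00 Y17.00 E1.5466
G1 X0.00 Y0.00 E1.9707

At z = 16.8 mm: the 22.5×17 cube contributes its full rectangle; the cube at (9, 8.5) is not intersected at this z (z outside [19.5, 38]); the cylinder at (-3, 0) does not reach this height (z outside [1.5, 15]); Taking the union: only the 22.5×17 cube is present, so the union is just that shape — 1 connected region. The outline is a single polygon with 4 vertices. Extrusion per mm of travel: 0.25 × 0.24 / (π × 0.875²) = 0.024945. Accumulating E over each segment gives final E = 1.9707.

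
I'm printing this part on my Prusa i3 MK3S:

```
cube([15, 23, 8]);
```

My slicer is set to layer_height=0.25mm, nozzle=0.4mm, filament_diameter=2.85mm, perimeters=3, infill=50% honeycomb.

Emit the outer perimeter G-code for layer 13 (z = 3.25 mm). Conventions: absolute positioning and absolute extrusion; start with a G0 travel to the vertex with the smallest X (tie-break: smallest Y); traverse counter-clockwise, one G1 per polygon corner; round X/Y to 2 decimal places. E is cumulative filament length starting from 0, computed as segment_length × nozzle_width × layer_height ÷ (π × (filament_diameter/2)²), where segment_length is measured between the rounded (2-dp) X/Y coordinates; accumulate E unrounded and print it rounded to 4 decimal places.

At z = 3.25 mm: the cube is present — its section is the full 15×23 rectangle. The outline is a single polygon with 4 vertices. Extrusion per mm of travel: 0.4 × 0.25 / (π × 1.425²) = 0.015675. Accumulating E over each segment gives final E = 1.1913.

G0 X0.00 Y0.00 Z3.25
G1 X15.00 Y0.00 E0.2351
G1 X15.00 Y23.00 E0.5957
G1 X0.00 Y23.00 E0.8308
G1 X0.00 Y0.00 E1.1913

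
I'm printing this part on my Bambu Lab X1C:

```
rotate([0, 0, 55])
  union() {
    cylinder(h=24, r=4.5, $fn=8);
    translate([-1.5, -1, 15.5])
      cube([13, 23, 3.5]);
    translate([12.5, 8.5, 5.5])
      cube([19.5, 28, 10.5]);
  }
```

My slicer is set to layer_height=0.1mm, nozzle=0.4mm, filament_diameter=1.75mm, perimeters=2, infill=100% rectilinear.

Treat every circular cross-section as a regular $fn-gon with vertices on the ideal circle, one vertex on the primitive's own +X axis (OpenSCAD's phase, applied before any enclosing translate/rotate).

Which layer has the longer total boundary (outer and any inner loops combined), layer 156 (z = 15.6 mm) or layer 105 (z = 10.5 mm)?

Layer 156 (z = 15.6): the r=4.5 cylinder contributes a regular 8-gon of circumradius 4.5 (perimeter = 2·8·4.500·sin(180°/8) = 27.55 mm); the 13×23 cube at (-1.5, -1) contributes its full rectangle (perimeter 72.00 mm); the 19.5×28 cube at (12.5, 8.5) contributes its full rectangle (perimeter 95.00 mm); Combining (union): the regions partially overlap (shared area 26.40 mm²), so the edge portions inside another operand are dropped and the merged outline is re-measured after clipping — boundary = 174.49 mm; (rotated 55° about Z; rotation is an isometry so areas/perimeters/island counts are preserved). So its perimeter = 174.49 mm. Layer 105 (z = 10.5): the cylinder: section is a regular 8-gon, circumradius r=4.5 (perimeter = 2·8·4.500·sin(180°/8) = 27.55 mm); the cube at (-1.5, -1) is not intersected at this z (z outside [15.5, 19]); the 19.5×28 cube at (12.5, 8.5) contributes its full rectangle (perimeter 95.00 mm); Combining (union): the 2 present regions are separate (no shared area or edge), so areas and boundary lengths simply add and each stays a separate island — boundary = 122.55 mm; (rotated 55° about Z; rotation is an isometry so areas/perimeters/island counts are preserved). So its perimeter = 122.55 mm. Layer 156 is larger (174.49 vs 122.55 mm).

layer 156 (z = 15.6 mm)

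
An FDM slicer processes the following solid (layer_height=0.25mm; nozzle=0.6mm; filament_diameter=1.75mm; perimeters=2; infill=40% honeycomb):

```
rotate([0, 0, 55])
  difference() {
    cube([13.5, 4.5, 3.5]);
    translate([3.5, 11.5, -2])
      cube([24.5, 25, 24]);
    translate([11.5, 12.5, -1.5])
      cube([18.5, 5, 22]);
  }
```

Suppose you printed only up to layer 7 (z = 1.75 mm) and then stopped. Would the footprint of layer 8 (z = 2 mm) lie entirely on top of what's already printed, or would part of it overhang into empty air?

Compare the two slices. At z = 1.75: the cube is present — its section is the full 13.5×4.5 rectangle (area 60.75 mm²); the cube at (3.5, 11.5) is present — its section is the full 24.5×25 rectangle (area 612.50 mm²); the cube at (11.5, 12.5) is present — its section is the full 18.5×5 rectangle (area 92.50 mm²); After the difference (first − rest): starting from the 13.5×4.5 cube (60.75 mm²), the 24.5×25 cube at (3.5, 11.5) misses the remaining region (no effect); the 18.5×5 cube at (11.5, 12.5) misses the remaining region (no effect) — area = 60.75 mm²; (rotated 55° about Z; rotation is an isometry so areas/perimeters/island counts are preserved). At z = 2: the 13.5×4.5 cube contributes its full rectangle (area 60.75 mm²); the cube at (3.5, 11.5) is present — its section is the full 24.5×25 rectangle (area 612.50 mm²); the 18.5×5 cube at (11.5, 12.5) contributes its full rectangle (area 92.50 mm²); After the difference (first − rest): starting from the 13.5×4.5 cube (60.75 mm²), the 24.5×25 cube at (3.5, 11.5) misses the remaining region (no effect); the 18.5×5 cube at (11.5, 12.5) misses the remaining region (no effect) — area = 60.75 mm²; (whole slice rotated 55° about Z — lengths, areas and connectivity unchanged). Checking containment: the cross-section at z = 2 is a subset of the cross-section at z = 1.75.

entirely on top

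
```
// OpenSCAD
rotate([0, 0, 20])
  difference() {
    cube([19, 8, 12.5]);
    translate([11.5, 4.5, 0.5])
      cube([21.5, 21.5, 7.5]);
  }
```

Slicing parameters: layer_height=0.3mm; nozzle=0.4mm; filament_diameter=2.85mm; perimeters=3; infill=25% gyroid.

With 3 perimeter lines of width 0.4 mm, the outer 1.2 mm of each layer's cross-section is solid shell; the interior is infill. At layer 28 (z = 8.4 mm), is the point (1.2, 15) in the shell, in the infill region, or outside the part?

At z = 8.4 mm: the cube (footprint 19×8) is included at this height; the cube at (11.5, 4.5) is not intersected at this z (z outside [0.5, 8]); After the difference (first − rest): none of the subtracted shapes is present at this height, so the 19×8 cube is unchanged — 1 connected region; (rotated 20° about Z; rotation is an isometry so areas/perimeters/island counts are preserved). Overall, the cross-section is a single solid region. Undo the 20° rotation: the query point maps to (6.258, 13.685) in the un-rotated model frame. The nearest boundary edge runs (19.00, 8.00)→(0.00, 8.00); distance from the point to it = 5.68 mm. The point is not inside any of the regions above, so it lies outside the cross-section (5.68 mm from the nearest boundary).

outside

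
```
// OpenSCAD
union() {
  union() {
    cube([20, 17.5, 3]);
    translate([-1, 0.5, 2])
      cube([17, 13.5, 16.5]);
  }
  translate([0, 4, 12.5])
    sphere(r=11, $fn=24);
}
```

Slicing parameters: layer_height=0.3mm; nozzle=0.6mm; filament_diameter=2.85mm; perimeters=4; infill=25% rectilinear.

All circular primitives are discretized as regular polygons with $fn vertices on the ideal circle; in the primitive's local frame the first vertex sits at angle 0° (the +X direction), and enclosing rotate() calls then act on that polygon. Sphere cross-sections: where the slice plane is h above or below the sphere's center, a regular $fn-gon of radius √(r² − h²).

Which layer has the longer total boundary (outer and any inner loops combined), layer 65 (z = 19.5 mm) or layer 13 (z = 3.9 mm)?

Layer 65 (z = 19.5): the cube does not reach this height (z outside [0, 3]); the cube at (-1, 0.5) is absent (z outside [2, 18.5]); Merging all regions: nothing is present at this height; the r=11 sphere at (0, 4) slices to a regular 24-gon of circumradius 8.485 (√(r²−h²) with h=7 from center) (perimeter = 2·24·8.485·sin(180°/24) = 53.16 mm); Merging all regions: only the r=11 sphere at (0, 4) is present, so the union is just that shape — boundary = 53.16 mm. So its perimeter = 53.16 mm. Layer 13 (z = 3.9): the cube is not intersected at this z (z outside [0, 3]); the cube at (-1, 0.5) is present — its section is the full 17×13.5 rectangle (perimeter 61.00 mm); Taking the union: only the 17×13.5 cube at (-1, 0.5) is present, so the union is just that shape — boundary = 61.00 mm; the r=11 sphere at (0, 4) contributes a regular 24-gon of circumradius √(11²−8.6²) = 6.859 (perimeter = 2·24·6.859·sin(180°/24) = 42.97 mm); Merging all regions: the regions partially overlap (shared area 69.59 mm²), so the edge portions inside another operand are dropped and the merged outline is re-measured after clipping — boundary = 71.44 mm. So its perimeter = 71.44 mm. Layer 13 is larger (71.44 vs 53.16 mm).

layer 13 (z = 3.9 mm)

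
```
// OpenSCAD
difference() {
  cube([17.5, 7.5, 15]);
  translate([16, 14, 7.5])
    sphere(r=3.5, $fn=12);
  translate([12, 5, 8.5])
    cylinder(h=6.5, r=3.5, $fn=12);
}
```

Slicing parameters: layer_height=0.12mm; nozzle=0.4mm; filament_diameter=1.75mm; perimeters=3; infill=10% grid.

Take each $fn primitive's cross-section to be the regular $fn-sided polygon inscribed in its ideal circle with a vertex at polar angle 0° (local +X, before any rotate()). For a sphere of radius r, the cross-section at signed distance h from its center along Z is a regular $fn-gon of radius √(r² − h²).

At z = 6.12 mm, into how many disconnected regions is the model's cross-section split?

At z = 6.12 mm: the 17.5×7.5 cube contributes its full rectangle; the r=3.5 sphere at (16, 14) slices to a regular 12-gon of circumradius 3.216 (√(r²−h²) with h=1.38 from center); the cylinder at (12, 5) is absent (z outside [8.5, 15]); After the difference (first − rest): starting from the 17.5×7.5 cube, the r=3.5 sphere at (16, 14) misses the remaining region (no effect) — 1 connected region. The result has 1 disconnected region.

1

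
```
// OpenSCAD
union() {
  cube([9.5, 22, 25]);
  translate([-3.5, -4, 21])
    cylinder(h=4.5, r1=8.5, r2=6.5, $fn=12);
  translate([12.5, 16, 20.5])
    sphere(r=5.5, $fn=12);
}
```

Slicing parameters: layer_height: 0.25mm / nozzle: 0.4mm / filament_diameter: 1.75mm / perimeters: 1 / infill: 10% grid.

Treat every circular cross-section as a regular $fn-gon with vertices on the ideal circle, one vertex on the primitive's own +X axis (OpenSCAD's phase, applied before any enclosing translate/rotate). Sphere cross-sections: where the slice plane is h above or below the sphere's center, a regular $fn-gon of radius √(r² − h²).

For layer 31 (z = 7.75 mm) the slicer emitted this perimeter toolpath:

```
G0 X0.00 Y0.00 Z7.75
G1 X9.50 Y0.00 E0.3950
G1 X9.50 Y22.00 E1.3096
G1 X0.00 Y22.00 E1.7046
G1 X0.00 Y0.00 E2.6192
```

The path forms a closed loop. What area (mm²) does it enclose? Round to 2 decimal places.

Apply the shoelace formula to the sequence of (X, Y) vertices; enclosed area = 209.00 mm².

209.00 mm²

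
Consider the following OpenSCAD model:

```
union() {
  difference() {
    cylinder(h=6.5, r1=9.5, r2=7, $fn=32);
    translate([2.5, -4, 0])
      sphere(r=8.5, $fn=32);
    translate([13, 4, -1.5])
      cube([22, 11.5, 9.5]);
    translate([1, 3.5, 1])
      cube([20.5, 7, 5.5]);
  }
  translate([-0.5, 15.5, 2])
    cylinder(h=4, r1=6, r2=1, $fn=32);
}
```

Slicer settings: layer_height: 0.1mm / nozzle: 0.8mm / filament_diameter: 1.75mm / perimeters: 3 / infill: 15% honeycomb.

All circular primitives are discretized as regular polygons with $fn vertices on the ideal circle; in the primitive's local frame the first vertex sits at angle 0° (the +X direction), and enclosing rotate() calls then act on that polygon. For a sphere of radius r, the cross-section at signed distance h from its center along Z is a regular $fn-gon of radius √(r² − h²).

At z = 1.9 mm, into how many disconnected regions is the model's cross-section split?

At z = 1.9 mm: the cone contributes a regular 32-gon of circumradius 8.769 (interpolated between r1=9.5 and r2=7 at t=0.292); the r=8.5 sphere at (2.5, -4) slices to a regular 32-gon of circumradius 8.285 (√(r²−h²) with h=1.9 from center); the 22×11.5 cube at (13, 4) contributes its full rectangle; the cube at (1, 3.5) (footprint 20.5×7) is included at this height; Subtracting the remaining from the first: starting from the cone, the r=8.5 sphere at (2.5, -4) partially overlaps it — only the 147.57 mm² overlap (of its 214.26 mm²) is removed, clipping the outline; the 22×11.5 cube at (13, 4) misses the remaining region (no effect); the 20.5×7 cube at (1, 3.5) partially overlaps it — only the 22.20 mm² overlap (of its 143.50 mm²) is removed, clipping the outline — 2 connected regions; the cone at (-0.5, 15.5) is not intersected at this z (z outside [2, 6]); Combining (union): only that combined region is present, so the union is just that shape — 2 connected regions. The result has 2 disconnected regions.

2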